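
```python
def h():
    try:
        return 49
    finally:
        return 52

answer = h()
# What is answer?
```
52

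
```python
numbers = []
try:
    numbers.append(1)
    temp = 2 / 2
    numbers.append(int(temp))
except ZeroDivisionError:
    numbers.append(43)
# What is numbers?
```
[1, 1]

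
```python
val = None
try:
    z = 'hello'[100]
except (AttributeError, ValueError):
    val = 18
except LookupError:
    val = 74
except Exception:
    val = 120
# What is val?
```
74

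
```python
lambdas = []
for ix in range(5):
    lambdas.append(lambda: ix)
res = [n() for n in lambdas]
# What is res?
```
[4, 4, 4, 4, 4]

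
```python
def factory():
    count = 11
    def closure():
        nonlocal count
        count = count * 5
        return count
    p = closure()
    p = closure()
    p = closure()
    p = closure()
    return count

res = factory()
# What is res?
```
6875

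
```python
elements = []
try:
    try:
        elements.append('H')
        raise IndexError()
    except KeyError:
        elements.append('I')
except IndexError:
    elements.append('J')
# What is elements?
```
['H', 'J']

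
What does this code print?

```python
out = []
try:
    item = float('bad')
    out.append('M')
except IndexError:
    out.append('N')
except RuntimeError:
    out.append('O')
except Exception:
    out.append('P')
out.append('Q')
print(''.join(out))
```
PQ

ValueError not specifically caught, falls to Exception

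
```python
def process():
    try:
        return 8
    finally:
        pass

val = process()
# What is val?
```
8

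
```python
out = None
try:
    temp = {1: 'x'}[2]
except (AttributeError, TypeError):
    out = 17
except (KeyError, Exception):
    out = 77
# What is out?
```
77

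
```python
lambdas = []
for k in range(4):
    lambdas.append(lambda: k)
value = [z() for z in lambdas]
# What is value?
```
[3, 3, 3, 3]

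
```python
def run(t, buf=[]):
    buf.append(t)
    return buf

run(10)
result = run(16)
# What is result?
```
[10, 16]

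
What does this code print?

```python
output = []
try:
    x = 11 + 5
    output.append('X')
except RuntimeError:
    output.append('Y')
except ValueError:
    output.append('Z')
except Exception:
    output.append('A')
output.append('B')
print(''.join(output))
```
XB

No exception, try block completes normally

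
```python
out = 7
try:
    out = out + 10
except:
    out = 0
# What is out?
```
17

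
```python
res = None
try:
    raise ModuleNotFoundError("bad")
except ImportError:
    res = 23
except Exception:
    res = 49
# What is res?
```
23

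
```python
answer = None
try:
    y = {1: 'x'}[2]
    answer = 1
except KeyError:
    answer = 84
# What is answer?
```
84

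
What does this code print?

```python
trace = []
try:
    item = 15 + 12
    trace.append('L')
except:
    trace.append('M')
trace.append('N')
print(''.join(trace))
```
LN

No exception, try block completes normally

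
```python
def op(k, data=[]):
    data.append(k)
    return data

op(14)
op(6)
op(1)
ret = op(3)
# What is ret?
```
[14, 6, 1, 3]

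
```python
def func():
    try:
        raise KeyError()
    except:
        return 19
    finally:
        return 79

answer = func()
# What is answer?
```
79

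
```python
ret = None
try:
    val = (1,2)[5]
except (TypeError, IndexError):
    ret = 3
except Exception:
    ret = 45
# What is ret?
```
3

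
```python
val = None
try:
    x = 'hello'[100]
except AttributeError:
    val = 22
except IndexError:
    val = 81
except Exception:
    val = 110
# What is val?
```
81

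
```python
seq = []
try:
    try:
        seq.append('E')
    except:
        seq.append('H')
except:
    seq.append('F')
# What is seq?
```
['E']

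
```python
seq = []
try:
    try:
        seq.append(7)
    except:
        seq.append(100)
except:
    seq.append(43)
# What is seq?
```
[7]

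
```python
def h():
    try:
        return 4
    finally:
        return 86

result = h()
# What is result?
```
86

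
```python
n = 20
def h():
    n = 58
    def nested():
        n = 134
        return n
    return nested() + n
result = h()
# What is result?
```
192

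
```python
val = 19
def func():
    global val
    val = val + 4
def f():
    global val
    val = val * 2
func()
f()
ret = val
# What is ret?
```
46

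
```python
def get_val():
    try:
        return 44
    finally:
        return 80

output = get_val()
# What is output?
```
80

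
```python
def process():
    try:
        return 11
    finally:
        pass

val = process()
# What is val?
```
11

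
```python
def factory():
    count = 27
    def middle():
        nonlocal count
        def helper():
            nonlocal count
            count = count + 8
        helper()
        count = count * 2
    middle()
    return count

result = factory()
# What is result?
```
70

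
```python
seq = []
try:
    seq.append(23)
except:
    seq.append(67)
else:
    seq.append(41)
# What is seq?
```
[23, 41]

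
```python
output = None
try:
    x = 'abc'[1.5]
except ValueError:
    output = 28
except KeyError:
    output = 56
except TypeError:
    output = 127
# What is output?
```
127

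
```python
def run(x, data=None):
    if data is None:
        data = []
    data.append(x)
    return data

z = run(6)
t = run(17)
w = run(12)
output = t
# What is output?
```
[17]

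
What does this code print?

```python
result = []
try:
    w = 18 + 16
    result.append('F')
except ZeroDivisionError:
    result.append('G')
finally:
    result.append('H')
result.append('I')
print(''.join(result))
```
FHI

finally runs after normal execution too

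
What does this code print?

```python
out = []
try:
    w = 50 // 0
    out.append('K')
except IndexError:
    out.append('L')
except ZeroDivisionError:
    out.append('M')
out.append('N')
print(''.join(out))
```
MN

ZeroDivisionError is caught by its specific handler, not IndexError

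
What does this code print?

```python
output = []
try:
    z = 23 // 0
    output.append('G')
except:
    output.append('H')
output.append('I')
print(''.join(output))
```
HI

Exception raised in try, caught by bare except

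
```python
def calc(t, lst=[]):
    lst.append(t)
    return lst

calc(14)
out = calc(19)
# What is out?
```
[14, 19]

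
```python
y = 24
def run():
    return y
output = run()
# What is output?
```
24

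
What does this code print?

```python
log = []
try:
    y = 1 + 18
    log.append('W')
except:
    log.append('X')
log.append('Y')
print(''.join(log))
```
WY

No exception, try block completes normally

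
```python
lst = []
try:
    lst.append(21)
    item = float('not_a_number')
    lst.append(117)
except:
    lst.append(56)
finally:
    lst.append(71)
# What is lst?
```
[21, 56, 71]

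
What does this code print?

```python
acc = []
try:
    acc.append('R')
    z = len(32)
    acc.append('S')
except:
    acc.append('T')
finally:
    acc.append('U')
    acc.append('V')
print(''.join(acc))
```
RTUV

Code before exception runs, then except, then all of finally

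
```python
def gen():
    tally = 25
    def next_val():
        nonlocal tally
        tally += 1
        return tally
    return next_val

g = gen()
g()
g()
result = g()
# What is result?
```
28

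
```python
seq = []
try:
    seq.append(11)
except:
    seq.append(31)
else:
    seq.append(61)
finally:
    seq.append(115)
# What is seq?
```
[11, 61, 115]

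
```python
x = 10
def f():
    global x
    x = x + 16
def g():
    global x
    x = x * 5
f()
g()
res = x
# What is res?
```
130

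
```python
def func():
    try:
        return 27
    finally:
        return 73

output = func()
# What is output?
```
73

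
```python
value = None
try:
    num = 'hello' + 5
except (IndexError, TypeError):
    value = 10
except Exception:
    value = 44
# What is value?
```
10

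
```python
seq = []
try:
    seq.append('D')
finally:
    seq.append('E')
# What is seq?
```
['D', 'E']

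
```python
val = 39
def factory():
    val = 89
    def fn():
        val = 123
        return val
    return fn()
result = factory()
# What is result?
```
123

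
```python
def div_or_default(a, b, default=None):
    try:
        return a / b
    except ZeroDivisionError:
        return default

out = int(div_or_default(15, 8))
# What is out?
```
1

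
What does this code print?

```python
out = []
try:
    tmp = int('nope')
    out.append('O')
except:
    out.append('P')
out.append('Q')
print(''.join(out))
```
PQ

Exception raised in try, caught by bare except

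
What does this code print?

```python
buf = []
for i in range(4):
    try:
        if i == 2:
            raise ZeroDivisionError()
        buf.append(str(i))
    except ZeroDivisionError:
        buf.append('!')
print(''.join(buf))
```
01!3

Exception on i=2 caught, loop continues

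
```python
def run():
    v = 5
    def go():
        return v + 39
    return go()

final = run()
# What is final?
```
44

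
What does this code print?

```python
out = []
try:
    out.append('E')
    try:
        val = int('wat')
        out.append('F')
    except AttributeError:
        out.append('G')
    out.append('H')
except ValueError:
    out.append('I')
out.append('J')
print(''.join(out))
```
EIJ

Inner handler doesn't match, propagates to outer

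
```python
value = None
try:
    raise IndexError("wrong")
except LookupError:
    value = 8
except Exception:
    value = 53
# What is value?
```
8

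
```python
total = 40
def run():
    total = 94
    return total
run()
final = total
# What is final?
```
40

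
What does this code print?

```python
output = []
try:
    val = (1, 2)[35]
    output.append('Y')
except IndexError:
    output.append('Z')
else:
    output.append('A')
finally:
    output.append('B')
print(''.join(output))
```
ZB

Exception: except runs, else skipped, finally runs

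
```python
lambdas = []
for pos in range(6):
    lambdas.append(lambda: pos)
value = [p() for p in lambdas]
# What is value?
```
[5, 5, 5, 5, 5, 5]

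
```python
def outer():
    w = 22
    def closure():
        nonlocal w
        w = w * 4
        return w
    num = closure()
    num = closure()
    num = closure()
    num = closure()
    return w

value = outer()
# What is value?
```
5632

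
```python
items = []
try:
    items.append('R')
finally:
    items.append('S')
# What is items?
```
['R', 'S']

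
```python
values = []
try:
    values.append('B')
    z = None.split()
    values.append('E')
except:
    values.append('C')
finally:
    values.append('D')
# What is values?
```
['B', 'C', 'D']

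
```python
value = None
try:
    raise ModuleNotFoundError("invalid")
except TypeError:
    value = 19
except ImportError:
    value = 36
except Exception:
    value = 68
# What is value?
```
36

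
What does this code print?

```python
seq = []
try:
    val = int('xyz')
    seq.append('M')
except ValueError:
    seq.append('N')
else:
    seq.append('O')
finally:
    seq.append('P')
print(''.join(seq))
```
NP

Exception: except runs, else skipped, finally runs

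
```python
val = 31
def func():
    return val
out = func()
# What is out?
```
31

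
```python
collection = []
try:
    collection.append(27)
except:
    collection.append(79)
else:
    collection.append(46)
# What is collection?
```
[27, 46]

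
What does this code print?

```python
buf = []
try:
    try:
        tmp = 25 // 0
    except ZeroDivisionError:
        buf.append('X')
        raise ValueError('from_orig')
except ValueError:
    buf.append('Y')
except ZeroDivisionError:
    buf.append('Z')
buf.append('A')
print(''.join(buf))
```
XYA

ValueError raised and caught, original ZeroDivisionError not re-raised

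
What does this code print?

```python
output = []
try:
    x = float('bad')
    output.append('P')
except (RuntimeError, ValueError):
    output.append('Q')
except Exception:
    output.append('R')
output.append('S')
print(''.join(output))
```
QS

ValueError matches tuple containing it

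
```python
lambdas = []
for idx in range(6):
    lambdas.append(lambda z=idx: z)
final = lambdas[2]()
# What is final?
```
2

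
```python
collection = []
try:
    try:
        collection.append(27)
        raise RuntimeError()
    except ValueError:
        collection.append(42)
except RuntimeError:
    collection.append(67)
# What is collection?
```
[27, 67]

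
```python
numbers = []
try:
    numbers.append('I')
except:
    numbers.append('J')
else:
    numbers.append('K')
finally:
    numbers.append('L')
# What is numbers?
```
['I', 'K', 'L']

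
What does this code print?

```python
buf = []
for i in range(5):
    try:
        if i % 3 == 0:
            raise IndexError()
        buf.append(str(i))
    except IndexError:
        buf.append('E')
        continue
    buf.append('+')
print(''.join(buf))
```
E1+2+E4+

continue in except skips rest of loop body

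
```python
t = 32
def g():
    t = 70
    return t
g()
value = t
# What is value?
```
32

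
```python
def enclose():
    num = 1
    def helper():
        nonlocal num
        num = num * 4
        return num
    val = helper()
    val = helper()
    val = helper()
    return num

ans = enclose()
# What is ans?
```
64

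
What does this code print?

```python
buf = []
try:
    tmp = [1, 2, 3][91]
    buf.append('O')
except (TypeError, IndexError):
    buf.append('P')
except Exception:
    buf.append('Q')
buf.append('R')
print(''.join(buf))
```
PR

IndexError matches tuple containing it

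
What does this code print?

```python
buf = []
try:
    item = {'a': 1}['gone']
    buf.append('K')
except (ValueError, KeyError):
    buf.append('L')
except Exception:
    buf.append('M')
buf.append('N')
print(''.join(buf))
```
LN

KeyError matches tuple containing it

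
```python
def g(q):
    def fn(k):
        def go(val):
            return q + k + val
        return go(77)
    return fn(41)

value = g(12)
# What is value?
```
130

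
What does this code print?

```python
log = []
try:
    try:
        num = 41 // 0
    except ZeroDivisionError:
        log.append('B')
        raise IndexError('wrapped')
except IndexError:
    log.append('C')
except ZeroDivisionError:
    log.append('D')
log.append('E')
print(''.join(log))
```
BCE

IndexError raised and caught, original ZeroDivisionError not re-raised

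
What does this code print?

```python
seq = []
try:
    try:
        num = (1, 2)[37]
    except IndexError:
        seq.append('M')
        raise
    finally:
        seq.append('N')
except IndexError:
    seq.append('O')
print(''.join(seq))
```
MNO

finally runs before re-raised exception propagates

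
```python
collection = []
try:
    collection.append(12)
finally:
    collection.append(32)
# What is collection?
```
[12, 32]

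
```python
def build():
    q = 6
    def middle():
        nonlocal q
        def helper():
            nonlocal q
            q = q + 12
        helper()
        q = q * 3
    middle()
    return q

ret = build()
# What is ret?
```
54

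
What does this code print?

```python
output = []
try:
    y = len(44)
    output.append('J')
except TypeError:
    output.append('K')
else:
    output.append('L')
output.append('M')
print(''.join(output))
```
KM

else block skipped when exception is caught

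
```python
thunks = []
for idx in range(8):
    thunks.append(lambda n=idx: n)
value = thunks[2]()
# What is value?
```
2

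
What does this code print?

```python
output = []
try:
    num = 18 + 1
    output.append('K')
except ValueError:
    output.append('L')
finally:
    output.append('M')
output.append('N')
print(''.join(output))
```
KMN

finally runs after normal execution too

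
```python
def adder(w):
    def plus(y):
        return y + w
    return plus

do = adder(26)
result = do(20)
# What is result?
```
46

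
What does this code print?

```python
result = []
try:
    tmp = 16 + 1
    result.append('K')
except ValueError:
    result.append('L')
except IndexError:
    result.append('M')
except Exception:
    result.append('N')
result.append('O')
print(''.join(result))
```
KO

No exception, try block completes normally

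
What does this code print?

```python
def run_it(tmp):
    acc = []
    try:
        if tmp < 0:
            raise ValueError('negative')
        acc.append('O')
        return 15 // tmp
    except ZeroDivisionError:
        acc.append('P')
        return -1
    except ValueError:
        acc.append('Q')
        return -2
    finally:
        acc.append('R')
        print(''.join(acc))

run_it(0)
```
OPR

tmp=0 causes ZeroDivisionError, caught, finally prints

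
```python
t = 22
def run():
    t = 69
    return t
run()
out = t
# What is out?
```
22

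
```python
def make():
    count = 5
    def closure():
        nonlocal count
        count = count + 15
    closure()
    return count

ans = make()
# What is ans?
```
20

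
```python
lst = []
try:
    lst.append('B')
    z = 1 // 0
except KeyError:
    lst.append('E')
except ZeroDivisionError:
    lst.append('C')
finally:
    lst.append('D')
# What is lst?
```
['B', 'C', 'D']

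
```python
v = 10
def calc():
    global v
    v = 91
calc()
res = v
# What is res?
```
91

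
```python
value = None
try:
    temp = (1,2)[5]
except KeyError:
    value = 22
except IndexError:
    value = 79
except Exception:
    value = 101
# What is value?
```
79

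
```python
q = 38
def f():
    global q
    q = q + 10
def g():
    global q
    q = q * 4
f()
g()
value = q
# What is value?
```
192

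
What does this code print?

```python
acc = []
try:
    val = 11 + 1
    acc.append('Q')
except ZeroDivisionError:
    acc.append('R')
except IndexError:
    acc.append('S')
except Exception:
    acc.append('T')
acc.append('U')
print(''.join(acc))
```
QU

No exception, try block completes normally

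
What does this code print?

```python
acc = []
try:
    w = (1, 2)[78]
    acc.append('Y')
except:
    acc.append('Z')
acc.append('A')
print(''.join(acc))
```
ZA

Exception raised in try, caught by bare except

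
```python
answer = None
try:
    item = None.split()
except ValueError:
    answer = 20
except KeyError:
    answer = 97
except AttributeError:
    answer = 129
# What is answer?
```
129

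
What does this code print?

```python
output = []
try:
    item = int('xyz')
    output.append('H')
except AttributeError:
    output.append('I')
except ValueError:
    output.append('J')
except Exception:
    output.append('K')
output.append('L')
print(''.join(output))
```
JL

ValueError matches before generic Exception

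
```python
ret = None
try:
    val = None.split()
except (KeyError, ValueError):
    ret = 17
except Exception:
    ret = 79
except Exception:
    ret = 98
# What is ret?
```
79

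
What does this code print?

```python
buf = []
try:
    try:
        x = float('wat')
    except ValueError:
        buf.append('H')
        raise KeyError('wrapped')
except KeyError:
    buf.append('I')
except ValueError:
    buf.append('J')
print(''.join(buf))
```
HI

New KeyError raised, caught by outer KeyError handler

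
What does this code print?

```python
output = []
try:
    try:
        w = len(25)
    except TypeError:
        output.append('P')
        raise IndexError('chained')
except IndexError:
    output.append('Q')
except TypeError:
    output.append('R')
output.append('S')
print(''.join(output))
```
PQS

IndexError raised and caught, original TypeError not re-raised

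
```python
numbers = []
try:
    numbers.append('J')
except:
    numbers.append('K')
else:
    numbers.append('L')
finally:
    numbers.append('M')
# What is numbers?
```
['J', 'L', 'M']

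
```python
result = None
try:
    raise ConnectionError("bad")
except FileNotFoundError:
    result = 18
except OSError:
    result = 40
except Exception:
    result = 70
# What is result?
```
40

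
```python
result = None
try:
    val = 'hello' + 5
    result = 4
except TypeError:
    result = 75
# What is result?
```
75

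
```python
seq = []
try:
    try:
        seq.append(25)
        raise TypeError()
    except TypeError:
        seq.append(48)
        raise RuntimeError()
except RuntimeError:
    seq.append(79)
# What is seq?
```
[25, 48, 79]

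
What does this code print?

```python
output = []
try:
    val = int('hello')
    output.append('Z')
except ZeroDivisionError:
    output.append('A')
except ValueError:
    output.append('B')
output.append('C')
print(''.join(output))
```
BC

ValueError is caught by its specific handler, not ZeroDivisionError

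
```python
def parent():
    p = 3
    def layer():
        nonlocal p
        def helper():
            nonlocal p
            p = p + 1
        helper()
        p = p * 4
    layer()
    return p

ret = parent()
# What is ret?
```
16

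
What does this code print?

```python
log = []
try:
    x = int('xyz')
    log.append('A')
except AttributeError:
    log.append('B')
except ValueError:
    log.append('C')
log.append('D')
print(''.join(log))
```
CD

ValueError is caught by its specific handler, not AttributeError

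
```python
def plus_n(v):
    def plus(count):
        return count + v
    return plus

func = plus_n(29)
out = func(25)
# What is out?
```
54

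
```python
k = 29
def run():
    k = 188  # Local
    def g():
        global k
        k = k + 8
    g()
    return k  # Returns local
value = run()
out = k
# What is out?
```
37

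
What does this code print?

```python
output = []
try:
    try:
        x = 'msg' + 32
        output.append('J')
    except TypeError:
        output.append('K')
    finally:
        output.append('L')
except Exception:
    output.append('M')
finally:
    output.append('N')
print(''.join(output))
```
KLN

Both finally blocks run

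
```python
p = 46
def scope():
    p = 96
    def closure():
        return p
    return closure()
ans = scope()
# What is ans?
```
96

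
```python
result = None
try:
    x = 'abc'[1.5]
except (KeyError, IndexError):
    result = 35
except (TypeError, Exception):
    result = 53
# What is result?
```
53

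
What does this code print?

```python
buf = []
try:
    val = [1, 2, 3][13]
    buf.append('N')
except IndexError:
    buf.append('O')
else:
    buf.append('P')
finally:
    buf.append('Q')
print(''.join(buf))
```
OQ

Exception: except runs, else skipped, finally runs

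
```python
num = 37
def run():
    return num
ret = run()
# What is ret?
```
37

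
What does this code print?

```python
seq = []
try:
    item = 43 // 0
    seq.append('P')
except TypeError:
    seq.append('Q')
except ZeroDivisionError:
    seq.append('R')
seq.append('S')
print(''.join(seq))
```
RS

ZeroDivisionError is caught by its specific handler, not TypeError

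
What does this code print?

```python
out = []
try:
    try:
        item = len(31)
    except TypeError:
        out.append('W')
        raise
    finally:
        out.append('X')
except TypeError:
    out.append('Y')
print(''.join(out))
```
WXY

finally runs before re-raised exception propagates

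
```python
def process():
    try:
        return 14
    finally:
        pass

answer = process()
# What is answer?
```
14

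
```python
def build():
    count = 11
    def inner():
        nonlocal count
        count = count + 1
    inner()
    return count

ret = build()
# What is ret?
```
12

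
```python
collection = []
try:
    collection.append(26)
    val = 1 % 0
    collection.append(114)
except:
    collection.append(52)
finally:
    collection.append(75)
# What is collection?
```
[26, 52, 75]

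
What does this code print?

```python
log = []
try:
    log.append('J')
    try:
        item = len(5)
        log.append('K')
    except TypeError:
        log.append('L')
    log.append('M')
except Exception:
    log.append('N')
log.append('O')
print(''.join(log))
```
JLMO

Inner exception caught by inner handler, outer continues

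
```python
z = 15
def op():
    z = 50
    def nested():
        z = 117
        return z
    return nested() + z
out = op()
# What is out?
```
167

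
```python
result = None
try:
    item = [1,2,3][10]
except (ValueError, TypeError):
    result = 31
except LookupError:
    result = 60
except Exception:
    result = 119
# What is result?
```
60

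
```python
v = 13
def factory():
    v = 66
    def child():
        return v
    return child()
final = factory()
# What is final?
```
66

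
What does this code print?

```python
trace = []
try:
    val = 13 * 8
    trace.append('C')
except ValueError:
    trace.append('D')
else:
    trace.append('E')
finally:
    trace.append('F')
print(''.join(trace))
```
CEF

else runs before finally when no exception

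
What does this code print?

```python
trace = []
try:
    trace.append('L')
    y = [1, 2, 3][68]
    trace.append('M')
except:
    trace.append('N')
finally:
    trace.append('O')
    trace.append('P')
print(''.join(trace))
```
LNOP

Code before exception runs, then except, then all of finally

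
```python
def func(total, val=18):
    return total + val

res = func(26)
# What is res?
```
44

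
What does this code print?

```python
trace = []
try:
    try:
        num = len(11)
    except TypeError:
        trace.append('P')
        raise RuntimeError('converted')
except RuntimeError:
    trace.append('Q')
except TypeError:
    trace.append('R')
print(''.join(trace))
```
PQ

New RuntimeError raised, caught by outer RuntimeError handler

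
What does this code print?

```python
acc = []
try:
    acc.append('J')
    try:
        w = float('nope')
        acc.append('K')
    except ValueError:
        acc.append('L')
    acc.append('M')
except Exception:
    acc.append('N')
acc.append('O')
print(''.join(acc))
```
JLMO

Inner exception caught by inner handler, outer continues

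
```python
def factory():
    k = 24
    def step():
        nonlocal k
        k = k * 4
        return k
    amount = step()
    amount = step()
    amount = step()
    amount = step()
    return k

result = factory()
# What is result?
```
6144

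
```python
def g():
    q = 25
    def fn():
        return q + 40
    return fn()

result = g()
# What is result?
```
65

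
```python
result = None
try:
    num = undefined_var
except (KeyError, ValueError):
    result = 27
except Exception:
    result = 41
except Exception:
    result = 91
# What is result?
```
41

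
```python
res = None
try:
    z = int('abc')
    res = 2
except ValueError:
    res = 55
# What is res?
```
55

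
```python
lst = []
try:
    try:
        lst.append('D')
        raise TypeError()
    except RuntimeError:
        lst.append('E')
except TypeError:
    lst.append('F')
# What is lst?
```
['D', 'F']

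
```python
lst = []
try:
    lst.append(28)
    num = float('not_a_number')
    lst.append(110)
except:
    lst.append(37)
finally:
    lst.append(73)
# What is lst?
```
[28, 37, 73]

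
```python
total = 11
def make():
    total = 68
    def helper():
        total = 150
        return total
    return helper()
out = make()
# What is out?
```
150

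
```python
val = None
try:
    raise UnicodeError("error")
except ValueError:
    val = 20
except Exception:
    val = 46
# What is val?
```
20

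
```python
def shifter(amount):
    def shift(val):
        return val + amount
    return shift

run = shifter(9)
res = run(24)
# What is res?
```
33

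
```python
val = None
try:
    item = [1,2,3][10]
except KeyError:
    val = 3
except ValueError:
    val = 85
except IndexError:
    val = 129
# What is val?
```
129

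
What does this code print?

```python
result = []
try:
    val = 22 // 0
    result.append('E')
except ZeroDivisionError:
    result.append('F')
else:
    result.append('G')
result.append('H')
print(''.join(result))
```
FH

else block skipped when exception is caught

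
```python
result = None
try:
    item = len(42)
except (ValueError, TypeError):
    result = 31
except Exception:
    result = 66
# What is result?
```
31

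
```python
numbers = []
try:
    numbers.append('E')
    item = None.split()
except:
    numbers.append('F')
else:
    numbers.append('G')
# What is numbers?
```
['E', 'F']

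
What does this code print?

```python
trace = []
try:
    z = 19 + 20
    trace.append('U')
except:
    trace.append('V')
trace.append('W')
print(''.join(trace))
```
UW

No exception, try block completes normally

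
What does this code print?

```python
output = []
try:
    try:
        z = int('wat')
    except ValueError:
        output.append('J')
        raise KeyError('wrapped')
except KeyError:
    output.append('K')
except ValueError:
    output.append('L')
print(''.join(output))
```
JK

New KeyError raised, caught by outer KeyError handler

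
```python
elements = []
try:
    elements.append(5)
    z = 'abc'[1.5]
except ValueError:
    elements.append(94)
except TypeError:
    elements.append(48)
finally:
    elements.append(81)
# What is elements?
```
[5, 48, 81]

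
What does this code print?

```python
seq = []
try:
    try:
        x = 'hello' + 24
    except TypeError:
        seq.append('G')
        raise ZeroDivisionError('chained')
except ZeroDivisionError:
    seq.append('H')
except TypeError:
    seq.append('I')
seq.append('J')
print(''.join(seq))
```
GHJ

ZeroDivisionError raised and caught, original TypeError not re-raised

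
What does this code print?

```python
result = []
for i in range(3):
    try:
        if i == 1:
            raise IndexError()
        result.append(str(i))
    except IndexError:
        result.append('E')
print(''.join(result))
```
0E2

Exception on i=1 caught, loop continues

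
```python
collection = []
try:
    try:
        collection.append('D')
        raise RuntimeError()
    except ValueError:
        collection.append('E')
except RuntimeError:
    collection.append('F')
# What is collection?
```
['D', 'F']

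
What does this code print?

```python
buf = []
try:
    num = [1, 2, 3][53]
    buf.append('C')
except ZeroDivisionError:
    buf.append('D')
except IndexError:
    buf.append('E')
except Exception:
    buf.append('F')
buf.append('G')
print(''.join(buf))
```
EG

IndexError matches before generic Exception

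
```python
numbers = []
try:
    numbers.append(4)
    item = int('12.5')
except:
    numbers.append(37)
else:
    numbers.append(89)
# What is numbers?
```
[4, 37]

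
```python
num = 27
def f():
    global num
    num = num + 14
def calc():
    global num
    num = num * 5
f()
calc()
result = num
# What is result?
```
205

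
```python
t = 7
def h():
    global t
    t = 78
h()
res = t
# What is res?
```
78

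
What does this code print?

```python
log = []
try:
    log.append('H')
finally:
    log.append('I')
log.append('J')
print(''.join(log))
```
HIJ

try/finally without except, no exception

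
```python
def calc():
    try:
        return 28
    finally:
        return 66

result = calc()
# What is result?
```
66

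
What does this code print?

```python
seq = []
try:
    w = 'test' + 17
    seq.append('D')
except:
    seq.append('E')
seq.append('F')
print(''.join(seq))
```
EF

Exception raised in try, caught by bare except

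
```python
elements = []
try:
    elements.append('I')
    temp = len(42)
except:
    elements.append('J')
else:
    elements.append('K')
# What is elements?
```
['I', 'J']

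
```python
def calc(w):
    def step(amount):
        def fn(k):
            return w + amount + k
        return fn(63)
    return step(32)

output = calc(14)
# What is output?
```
109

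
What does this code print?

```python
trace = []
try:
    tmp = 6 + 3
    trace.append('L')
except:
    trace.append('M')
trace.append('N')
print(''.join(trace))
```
LN

No exception, try block completes normally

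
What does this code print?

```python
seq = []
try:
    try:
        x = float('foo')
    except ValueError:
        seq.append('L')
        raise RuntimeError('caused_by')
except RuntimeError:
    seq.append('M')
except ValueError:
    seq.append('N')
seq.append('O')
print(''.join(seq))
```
LMO

RuntimeError raised and caught, original ValueError not re-raised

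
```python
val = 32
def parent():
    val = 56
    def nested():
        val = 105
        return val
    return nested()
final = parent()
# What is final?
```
105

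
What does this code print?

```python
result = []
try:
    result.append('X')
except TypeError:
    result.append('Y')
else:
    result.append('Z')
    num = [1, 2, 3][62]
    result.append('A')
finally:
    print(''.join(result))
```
XZ

Try succeeds, else appends 'Z', IndexError in else is uncaught, finally prints before exception propagates ('A' never appended)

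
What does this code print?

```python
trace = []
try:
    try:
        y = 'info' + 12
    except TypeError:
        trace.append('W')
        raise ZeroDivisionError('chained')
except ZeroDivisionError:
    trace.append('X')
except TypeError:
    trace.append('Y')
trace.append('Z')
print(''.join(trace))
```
WXZ

ZeroDivisionError raised and caught, original TypeError not re-raised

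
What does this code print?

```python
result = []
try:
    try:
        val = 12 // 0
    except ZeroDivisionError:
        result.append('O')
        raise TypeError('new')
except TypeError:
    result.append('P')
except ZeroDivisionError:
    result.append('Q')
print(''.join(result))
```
OP

New TypeError raised, caught by outer TypeError handler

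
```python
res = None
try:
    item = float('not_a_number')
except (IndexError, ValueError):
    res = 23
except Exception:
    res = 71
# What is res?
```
23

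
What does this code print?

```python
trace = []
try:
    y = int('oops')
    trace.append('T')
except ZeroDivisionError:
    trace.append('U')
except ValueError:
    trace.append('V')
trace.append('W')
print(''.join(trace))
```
VW

ValueError is caught by its specific handler, not ZeroDivisionError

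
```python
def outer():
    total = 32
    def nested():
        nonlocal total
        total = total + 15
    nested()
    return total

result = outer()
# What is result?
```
47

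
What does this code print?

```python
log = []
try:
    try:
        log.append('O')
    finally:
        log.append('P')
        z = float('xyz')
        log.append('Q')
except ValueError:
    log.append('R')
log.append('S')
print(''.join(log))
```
OPRS

Exception in inner finally caught by outer except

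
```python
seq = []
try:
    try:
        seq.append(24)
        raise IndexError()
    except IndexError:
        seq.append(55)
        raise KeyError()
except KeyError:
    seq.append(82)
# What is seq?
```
[24, 55, 82]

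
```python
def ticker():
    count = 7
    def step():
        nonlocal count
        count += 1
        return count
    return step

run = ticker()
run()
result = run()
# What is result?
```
9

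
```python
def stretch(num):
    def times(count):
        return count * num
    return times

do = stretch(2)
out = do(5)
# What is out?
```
10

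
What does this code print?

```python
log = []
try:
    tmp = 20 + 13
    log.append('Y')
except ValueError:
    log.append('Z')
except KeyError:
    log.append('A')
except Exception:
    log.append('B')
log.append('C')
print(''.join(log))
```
YC

No exception, try block completes normally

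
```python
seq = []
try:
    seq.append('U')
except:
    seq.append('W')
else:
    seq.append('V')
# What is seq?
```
['U', 'V']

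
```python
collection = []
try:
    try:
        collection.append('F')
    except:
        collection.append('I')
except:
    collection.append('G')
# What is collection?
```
['F']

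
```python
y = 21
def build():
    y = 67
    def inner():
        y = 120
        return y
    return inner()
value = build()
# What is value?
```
120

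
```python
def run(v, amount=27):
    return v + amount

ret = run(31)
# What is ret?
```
58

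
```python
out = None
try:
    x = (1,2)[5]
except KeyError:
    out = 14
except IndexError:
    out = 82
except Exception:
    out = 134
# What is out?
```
82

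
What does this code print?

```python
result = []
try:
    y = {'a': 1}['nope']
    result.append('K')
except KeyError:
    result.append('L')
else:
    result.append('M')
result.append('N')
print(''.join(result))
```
LN

else block skipped when exception is caught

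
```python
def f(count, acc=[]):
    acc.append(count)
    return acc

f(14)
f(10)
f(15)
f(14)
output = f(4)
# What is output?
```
[14, 10, 15, 14, 4]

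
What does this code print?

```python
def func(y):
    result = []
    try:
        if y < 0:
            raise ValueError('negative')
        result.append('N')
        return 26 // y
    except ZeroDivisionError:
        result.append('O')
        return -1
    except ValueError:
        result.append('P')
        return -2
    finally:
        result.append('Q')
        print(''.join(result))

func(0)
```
NOQ

y=0 causes ZeroDivisionError, caught, finally prints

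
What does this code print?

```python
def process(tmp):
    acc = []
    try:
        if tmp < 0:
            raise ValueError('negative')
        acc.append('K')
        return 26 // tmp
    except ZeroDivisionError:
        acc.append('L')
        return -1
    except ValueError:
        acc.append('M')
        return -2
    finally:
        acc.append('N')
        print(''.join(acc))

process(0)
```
KLN

tmp=0 causes ZeroDivisionError, caught, finally prints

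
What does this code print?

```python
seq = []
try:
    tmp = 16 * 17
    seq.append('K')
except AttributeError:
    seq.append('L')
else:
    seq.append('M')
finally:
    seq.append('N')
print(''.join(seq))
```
KMN

else runs before finally when no exception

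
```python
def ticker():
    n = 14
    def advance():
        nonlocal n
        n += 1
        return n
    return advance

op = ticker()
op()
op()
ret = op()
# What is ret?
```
17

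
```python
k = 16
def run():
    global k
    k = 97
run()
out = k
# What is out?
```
97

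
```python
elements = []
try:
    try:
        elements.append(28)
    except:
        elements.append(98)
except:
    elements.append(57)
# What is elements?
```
[28]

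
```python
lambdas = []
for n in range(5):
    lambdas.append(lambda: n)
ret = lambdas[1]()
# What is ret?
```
4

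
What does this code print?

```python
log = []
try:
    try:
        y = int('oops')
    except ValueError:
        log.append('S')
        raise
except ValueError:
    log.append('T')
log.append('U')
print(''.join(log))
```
STU

raise without argument re-raises current exception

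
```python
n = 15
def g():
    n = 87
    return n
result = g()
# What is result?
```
87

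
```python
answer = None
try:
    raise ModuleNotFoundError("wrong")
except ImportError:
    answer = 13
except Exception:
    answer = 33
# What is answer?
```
13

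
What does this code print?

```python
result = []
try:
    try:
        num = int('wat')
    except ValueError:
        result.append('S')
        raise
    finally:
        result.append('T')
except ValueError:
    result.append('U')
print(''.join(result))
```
STU

finally runs before re-raised exception propagates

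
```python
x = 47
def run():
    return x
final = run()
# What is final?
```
47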